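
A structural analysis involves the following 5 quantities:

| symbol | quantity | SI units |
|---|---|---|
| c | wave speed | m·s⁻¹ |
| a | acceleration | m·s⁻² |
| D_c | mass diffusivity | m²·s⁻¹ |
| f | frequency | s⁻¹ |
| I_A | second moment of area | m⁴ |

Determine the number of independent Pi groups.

3

There are 5 variables and 2 base dimensions (L, T).
The dimension matrix has rank 2.
Independent dimensionless groups: 5 − 2 = 3.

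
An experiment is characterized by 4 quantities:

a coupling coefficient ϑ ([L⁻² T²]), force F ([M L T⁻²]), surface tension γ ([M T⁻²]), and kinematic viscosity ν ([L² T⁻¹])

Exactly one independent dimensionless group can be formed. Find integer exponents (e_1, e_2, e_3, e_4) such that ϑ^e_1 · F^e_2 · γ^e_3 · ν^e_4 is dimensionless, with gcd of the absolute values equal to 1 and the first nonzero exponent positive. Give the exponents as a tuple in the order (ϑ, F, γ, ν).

(1, -2, 2, 2)

M: e_1·(0) + e_2·(1) + e_3·(1) + e_4·(0) = 0
L: e_1·(-2) + e_2·(1) + e_3·(0) + e_4·(2) = 0
T: e_1·(2) + e_2·(-2) + e_3·(-2) + e_4·(-1) = 0
Solving this homogeneous linear system for the smallest-integer solution (first nonzero entry positive) gives (1, -2, 2, 2).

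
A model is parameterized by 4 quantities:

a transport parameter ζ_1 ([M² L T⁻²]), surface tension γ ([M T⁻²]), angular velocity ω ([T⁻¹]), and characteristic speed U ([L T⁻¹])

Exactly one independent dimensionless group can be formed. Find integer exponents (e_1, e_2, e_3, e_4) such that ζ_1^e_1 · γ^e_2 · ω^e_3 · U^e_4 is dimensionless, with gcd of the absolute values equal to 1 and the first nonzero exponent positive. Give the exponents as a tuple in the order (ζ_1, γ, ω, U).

(1, -2, 3, -1)

M: e_1·(2) + e_2·(1) + e_3·(0) + e_4·(0) = 0
L: e_1·(1) + e_2·(0) + e_3·(0) + e_4·(1) = 0
T: e_1·(-2) + e_2·(-2) + e_3·(-1) + e_4·(-1) = 0
Solving this homogeneous linear system for the smallest-integer solution (first nonzero entry positive) gives (1, -2, 3, -1).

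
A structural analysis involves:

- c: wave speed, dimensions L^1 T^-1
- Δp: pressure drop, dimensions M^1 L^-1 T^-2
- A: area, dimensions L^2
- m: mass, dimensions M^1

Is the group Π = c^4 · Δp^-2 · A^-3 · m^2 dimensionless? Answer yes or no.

yes

Sum the exponent of each base dimension across the product:
  M: 4·[c]_M − 2·[Δp]_M − 3·[A]_M + 2·[m]_M = 4·(0) − 2·(1) − 3·(0) + 2·(1) = 0
  L: 4·[c]_L − 2·[Δp]_L − 3·[A]_L + 2·[m]_L = 4·(1) − 2·(-1) − 3·(2) + 2·(0) = 0
  T: 4·[c]_T − 2·[Δp]_T − 3·[A]_T + 2·[m]_T = 4·(-1) − 2·(-2) − 3·(0) + 2·(0) = 0
All base exponents vanish — dimensionless.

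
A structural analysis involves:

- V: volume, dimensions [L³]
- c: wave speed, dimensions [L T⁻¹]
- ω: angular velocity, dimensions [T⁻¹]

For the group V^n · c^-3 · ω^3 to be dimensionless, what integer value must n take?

1

Balance the L exponent: (3)·n from V, plus −3·(1) + 3·(0) = -3 from the rest, must sum to zero.
3n − 3 = 0, so n = 1.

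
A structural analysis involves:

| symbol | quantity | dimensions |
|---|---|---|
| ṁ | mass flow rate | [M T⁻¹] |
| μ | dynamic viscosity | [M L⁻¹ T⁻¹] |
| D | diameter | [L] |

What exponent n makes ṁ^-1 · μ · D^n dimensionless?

Balance the L exponent: (1)·n from D, plus −(0) + (-1) = -1 from the rest, must sum to zero.
n − 1 = 0, so n = 1.

1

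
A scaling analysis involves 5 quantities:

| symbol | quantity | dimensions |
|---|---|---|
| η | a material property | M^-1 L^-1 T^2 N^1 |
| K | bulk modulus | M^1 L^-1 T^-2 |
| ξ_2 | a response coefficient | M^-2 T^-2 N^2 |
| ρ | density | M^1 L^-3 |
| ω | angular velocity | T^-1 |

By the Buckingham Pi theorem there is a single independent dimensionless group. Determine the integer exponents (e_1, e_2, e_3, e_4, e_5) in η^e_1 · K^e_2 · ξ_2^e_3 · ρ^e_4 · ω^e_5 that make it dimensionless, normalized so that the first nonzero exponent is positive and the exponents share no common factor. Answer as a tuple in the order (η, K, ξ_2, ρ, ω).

M: e_1·(-1) + e_2·(1) + e_3·(-2) + e_4·(1) + e_5·(0) = 0
L: e_1·(-1) + e_2·(-1) + e_3·(0) + e_4·(-3) + e_5·(0) = 0
T: e_1·(2) + e_2·(-2) + e_3·(-2) + e_4·(0) + e_5·(-1) = 0
N: e_1·(1) + e_2·(0) + e_3·(2) + e_4·(0) + e_5·(0) = 0
Solving this homogeneous linear system for the smallest-integer solution (first nonzero entry positive) gives (2, 1, -1, -1, 4).

(2, 1, -1, -1, 4)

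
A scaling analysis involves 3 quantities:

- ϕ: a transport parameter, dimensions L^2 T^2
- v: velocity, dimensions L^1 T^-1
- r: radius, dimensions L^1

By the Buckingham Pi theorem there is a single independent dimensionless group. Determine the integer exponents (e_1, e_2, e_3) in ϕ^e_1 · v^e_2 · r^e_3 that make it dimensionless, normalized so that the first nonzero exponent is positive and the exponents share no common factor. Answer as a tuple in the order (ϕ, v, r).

(1, 2, -4)

L: e_1·(2) + e_2·(1) + e_3·(1) = 0
T: e_1·(2) + e_2·(-1) + e_3·(0) = 0
Solving this homogeneous linear system for the smallest-integer solution (first nonzero entry positive) gives (1, 2, -4).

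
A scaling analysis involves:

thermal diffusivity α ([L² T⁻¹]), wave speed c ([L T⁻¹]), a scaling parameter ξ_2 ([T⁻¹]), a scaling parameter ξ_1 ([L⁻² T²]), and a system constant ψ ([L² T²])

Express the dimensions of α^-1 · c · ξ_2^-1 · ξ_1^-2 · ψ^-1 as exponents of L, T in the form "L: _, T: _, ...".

Collect each base-dimension exponent across the product:
  L: −(2) + (1) − (0) − 2·(-2) − (2) = 1
  T: −(-1) + (-1) − (-1) − 2·(2) − (2) = -5
So the dimensions are [L T⁻⁵].

L: 1, T: -5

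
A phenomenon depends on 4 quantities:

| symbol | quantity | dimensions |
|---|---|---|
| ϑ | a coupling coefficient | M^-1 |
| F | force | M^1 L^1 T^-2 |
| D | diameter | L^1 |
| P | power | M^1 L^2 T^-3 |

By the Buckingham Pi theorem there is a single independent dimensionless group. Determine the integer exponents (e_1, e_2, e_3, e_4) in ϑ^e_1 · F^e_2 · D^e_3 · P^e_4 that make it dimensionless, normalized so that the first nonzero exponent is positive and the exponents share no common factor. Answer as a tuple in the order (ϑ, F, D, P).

M: e_1·(-1) + e_2·(1) + e_3·(0) + e_4·(1) = 0
L: e_1·(0) + e_2·(1) + e_3·(1) + e_4·(2) = 0
T: e_1·(0) + e_2·(-2) + e_3·(0) + e_4·(-3) = 0
Solving this homogeneous linear system for the smallest-integer solution (first nonzero entry positive) gives (1, 3, 1, -2).

(1, 3, 1, -2)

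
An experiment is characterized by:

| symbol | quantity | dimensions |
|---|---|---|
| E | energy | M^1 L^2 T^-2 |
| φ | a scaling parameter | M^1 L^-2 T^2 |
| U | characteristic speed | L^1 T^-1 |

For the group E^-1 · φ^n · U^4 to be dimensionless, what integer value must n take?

1

Balance the M exponent: (1)·n from φ, plus −(1) + 4·(0) = -1 from the rest, must sum to zero.
n − 1 = 0, so n = 1.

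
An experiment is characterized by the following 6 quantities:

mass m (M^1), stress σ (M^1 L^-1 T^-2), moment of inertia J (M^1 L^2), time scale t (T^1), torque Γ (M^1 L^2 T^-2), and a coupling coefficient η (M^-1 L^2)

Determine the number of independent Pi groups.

3

There are 6 variables and 3 base dimensions (M, L, T).
The dimension matrix has rank 3.
Independent dimensionless groups: 6 − 3 = 3.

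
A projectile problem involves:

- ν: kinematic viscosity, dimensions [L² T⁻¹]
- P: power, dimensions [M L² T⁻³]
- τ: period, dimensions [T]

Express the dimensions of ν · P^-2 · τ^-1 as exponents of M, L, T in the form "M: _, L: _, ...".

Collect each base-dimension exponent across the product:
  M: (0) − 2·(1) − (0) = -2
  L: (2) − 2·(2) − (0) = -2
  T: (-1) − 2·(-3) − (1) = 4
So the dimensions are [M⁻² L⁻² T⁴].

M: -2, L: -2, T: 4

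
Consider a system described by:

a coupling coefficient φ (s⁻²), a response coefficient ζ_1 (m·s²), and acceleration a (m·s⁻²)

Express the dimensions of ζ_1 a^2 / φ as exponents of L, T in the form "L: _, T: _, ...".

L: 3, T: 0

Collect each base-dimension exponent across the product:
  L: −(0) + (1) + 2·(1) = 3
  T: −(-2) + (2) + 2·(-2) = 0
So the dimensions are [L³].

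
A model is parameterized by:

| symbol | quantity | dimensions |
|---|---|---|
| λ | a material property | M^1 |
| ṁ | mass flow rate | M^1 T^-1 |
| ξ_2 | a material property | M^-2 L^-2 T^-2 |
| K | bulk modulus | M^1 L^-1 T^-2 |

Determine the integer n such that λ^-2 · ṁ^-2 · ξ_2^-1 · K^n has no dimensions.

2

Balance the M exponent: (1)·n from K, plus −2·(1) − 2·(1) − (-2) = -2 from the rest, must sum to zero.
n − 2 = 0, so n = 2.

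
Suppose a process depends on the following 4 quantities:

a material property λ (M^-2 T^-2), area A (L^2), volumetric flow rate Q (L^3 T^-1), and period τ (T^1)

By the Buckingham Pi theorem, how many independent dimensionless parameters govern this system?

1

There are 4 variables and 3 base dimensions (M, L, T).
The dimension matrix has rank 3.
Independent dimensionless groups: 4 − 3 = 1.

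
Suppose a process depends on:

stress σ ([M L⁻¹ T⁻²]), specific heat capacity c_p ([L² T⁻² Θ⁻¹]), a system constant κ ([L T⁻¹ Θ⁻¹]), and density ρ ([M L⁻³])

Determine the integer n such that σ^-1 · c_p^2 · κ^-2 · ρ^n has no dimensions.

1

Balance the M exponent: (1)·n from ρ, plus −(1) + 2·(0) − 2·(0) = -1 from the rest, must sum to zero.
n − 1 = 0, so n = 1.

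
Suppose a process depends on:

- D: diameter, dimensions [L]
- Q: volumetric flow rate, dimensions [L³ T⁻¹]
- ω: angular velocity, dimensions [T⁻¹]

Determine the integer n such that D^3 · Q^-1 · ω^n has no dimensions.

1

Balance the T exponent: (-1)·n from ω, plus 3·(0) − (-1) = 1 from the rest, must sum to zero.
−n + 1 = 0, so n = 1.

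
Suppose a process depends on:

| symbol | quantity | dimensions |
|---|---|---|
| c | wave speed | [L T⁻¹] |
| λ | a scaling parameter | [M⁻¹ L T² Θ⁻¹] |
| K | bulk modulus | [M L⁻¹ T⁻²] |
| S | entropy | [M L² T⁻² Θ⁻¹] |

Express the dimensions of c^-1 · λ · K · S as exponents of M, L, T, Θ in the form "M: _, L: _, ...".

M: 1, L: 1, T: -1, Θ: -2

Collect each base-dimension exponent across the product:
  M: −(0) + (-1) + (1) + (1) = 1
  L: −(1) + (1) + (-1) + (2) = 1
  T: −(-1) + (2) + (-2) + (-2) = -1
  Θ: −(0) + (-1) + (0) + (-1) = -2
So the dimensions are [M L T⁻¹ Θ⁻²].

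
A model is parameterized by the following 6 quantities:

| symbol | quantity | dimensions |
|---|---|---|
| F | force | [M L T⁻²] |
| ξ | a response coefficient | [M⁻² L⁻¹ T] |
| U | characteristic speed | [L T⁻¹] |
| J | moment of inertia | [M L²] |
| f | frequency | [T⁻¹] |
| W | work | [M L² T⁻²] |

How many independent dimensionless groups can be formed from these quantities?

3

There are 6 variables and 3 base dimensions (M, L, T).
The dimension matrix has rank 3.
Independent dimensionless groups: 6 − 3 = 3.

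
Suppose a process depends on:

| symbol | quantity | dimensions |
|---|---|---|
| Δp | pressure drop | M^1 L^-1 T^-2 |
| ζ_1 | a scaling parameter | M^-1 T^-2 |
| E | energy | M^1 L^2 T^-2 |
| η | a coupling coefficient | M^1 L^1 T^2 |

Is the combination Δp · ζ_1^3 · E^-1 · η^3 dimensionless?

Sum the exponent of each base dimension across the product:
  M: [Δp]_M + 3·[ζ_1]_M − [E]_M + 3·[η]_M = (1) + 3·(-1) − (1) + 3·(1) = 0
  L: [Δp]_L + 3·[ζ_1]_L − [E]_L + 3·[η]_L = (-1) + 3·(0) − (2) + 3·(1) = 0
  T: [Δp]_T + 3·[ζ_1]_T − [E]_T + 3·[η]_T = (-2) + 3·(-2) − (-2) + 3·(2) = 0
All base exponents vanish — dimensionless.

yes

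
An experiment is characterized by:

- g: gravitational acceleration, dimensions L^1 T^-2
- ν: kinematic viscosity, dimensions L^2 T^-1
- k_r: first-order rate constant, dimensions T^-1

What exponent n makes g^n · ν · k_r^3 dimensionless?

Balance the L exponent: (1)·n from g, plus (2) + 3·(0) = 2 from the rest, must sum to zero.
n + 2 = 0, so n = -2.

-2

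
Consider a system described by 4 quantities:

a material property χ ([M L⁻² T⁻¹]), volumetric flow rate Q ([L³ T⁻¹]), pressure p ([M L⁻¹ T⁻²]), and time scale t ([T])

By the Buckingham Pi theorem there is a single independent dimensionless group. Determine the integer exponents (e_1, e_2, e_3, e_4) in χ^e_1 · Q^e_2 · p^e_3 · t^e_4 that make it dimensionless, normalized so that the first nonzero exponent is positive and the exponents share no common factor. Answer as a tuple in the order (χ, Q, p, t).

(3, 1, -3, -2)

M: e_1·(1) + e_2·(0) + e_3·(1) + e_4·(0) = 0
L: e_1·(-2) + e_2·(3) + e_3·(-1) + e_4·(0) = 0
T: e_1·(-1) + e_2·(-1) + e_3·(-2) + e_4·(1) = 0
Solving this homogeneous linear system for the smallest-integer solution (first nonzero entry positive) gives (3, 1, -3, -2).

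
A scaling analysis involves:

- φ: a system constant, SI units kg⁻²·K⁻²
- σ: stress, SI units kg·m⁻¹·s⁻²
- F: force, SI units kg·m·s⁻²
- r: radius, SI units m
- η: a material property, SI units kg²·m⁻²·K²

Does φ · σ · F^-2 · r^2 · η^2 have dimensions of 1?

Sum the exponent of each base dimension across the product:
  M: [φ]_M + [σ]_M − 2·[F]_M + 2·[r]_M + 2·[η]_M = (-2) + (1) − 2·(1) + 2·(0) + 2·(2) = 1
  L: [φ]_L + [σ]_L − 2·[F]_L + 2·[r]_L + 2·[η]_L = (0) + (-1) − 2·(1) + 2·(1) + 2·(-2) = -5
  T: [φ]_T + [σ]_T − 2·[F]_T + 2·[r]_T + 2·[η]_T = (0) + (-2) − 2·(-2) + 2·(0) + 2·(0) = 2
  Θ: [φ]_Θ + [σ]_Θ − 2·[F]_Θ + 2·[r]_Θ + 2·[η]_Θ = (-2) + (0) − 2·(0) + 2·(0) + 2·(2) = 2
Net dimensions [M L⁻⁵ T² Θ²] ≠ [1] — not dimensionless.

no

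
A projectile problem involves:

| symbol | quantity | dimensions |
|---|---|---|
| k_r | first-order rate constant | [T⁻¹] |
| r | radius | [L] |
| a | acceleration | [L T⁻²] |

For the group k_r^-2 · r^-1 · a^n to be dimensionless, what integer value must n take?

Balance the L exponent: (1)·n from a, plus −2·(0) − (1) = -1 from the rest, must sum to zero.
n − 1 = 0, so n = 1.

1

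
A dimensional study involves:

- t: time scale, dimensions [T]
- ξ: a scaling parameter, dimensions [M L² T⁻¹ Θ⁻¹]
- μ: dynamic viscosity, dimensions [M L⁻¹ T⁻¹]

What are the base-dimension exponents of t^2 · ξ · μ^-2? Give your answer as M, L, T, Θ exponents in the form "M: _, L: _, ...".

M: -1, L: 4, T: 3, Θ: -1

Collect each base-dimension exponent across the product:
  M: 2·(0) + (1) − 2·(1) = -1
  L: 2·(0) + (2) − 2·(-1) = 4
  T: 2·(1) + (-1) − 2·(-1) = 3
  Θ: 2·(0) + (-1) − 2·(0) = -1
So the dimensions are [M⁻¹ L⁴ T³ Θ⁻¹].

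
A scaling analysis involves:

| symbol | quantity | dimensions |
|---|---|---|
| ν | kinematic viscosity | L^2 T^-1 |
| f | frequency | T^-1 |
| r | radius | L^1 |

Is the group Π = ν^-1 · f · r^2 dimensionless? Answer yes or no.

yes

Sum the exponent of each base dimension across the product:
  M: −[ν]_M + [f]_M + 2·[r]_M = −(0) + (0) + 2·(0) = 0
  L: −[ν]_L + [f]_L + 2·[r]_L = −(2) + (0) + 2·(1) = 0
  T: −[ν]_T + [f]_T + 2·[r]_T = −(-1) + (-1) + 2·(0) = 0
  Θ: −[ν]_Θ + [f]_Θ + 2·[r]_Θ = −(0) + (0) + 2·(0) = 0
All base exponents vanish — dimensionless.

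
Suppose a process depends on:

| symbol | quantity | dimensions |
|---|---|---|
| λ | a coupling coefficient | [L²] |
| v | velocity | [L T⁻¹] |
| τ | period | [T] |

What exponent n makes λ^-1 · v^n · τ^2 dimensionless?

2

Balance the L exponent: (1)·n from v, plus −(2) + 2·(0) = -2 from the rest, must sum to zero.
n − 2 = 0, so n = 2.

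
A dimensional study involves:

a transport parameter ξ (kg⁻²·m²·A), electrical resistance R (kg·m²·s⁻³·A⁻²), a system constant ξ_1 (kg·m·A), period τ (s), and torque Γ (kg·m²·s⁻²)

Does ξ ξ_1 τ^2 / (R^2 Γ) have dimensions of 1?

no

Sum the exponent of each base dimension across the product:
  M: [ξ]_M − 2·[R]_M + [ξ_1]_M + 2·[τ]_M − [Γ]_M = (-2) − 2·(1) + (1) + 2·(0) − (1) = -4
  L: [ξ]_L − 2·[R]_L + [ξ_1]_L + 2·[τ]_L − [Γ]_L = (2) − 2·(2) + (1) + 2·(0) − (2) = -3
  T: [ξ]_T − 2·[R]_T + [ξ_1]_T + 2·[τ]_T − [Γ]_T = (0) − 2·(-3) + (0) + 2·(1) − (-2) = 10
  I: [ξ]_I − 2·[R]_I + [ξ_1]_I + 2·[τ]_I − [Γ]_I = (1) − 2·(-2) + (1) + 2·(0) − (0) = 6
Net dimensions [M⁻⁴ L⁻³ T¹⁰ I⁶] ≠ [1] — not dimensionless.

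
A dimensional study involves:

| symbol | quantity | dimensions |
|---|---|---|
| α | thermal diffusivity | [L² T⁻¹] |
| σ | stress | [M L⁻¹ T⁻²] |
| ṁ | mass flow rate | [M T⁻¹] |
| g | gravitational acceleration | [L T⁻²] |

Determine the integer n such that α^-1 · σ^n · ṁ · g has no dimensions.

Balance the M exponent: (1)·n from σ, plus −(0) + (1) + (0) = 1 from the rest, must sum to zero.
n + 1 = 0, so n = -1.

-1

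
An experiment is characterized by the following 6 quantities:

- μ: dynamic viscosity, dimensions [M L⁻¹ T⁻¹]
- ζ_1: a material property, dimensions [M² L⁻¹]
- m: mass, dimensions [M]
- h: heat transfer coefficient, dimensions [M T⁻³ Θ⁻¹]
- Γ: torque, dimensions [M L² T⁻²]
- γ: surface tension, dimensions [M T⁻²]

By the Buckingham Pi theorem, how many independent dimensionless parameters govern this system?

2

There are 6 variables and 4 base dimensions (M, L, T, Θ).
The dimension matrix has rank 4.
Independent dimensionless groups: 6 − 4 = 2.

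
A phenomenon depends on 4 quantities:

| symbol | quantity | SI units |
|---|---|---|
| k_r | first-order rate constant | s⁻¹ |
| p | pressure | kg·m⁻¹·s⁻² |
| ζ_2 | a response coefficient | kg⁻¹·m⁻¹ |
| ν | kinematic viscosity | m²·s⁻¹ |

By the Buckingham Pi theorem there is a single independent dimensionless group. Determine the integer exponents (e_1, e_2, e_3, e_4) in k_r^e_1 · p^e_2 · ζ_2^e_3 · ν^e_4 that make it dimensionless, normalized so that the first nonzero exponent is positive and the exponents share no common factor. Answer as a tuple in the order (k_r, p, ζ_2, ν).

(3, -1, -1, -1)

M: e_1·(0) + e_2·(1) + e_3·(-1) + e_4·(0) = 0
L: e_1·(0) + e_2·(-1) + e_3·(-1) + e_4·(2) = 0
T: e_1·(-1) + e_2·(-2) + e_3·(0) + e_4·(-1) = 0
Solving this homogeneous linear system for the smallest-integer solution (first nonzero entry positive) gives (3, -1, -1, -1).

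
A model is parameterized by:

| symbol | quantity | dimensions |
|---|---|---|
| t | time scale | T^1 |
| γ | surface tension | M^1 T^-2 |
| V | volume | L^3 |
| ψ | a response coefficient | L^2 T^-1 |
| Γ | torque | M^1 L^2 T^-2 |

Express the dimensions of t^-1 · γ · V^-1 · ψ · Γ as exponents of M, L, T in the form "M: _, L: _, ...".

M: 2, L: 1, T: -6

Collect each base-dimension exponent across the product:
  M: −(0) + (1) − (0) + (0) + (1) = 2
  L: −(0) + (0) − (3) + (2) + (2) = 1
  T: −(1) + (-2) − (0) + (-1) + (-2) = -6
So the dimensions are [M² L T⁻⁶].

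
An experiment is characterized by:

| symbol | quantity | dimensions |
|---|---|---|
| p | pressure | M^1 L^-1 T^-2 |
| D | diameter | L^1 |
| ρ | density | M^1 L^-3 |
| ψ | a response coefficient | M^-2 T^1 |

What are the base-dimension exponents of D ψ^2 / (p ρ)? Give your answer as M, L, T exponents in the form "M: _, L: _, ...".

M: -6, L: 5, T: 4

Collect each base-dimension exponent across the product:
  M: −(1) + (0) − (1) + 2·(-2) = -6
  L: −(-1) + (1) − (-3) + 2·(0) = 5
  T: −(-2) + (0) − (0) + 2·(1) = 4
So the dimensions are [M⁻⁶ L⁵ T⁴].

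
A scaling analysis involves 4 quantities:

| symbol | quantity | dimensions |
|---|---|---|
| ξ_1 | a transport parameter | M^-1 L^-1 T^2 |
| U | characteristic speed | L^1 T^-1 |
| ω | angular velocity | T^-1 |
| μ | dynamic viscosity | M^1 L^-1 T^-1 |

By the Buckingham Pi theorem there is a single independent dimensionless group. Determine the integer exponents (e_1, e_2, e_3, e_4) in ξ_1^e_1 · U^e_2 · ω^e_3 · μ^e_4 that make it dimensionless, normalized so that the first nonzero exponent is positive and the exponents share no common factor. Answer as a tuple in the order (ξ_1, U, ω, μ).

(1, 2, -1, 1)

M: e_1·(-1) + e_2·(0) + e_3·(0) + e_4·(1) = 0
L: e_1·(-1) + e_2·(1) + e_3·(0) + e_4·(-1) = 0
T: e_1·(2) + e_2·(-1) + e_3·(-1) + e_4·(-1) = 0
Solving this homogeneous linear system for the smallest-integer solution (first nonzero entry positive) gives (1, 2, -1, 1).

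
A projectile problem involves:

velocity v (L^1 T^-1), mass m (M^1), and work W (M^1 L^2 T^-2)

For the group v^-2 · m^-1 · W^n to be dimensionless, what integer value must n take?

Balance the M exponent: (1)·n from W, plus −2·(0) − (1) = -1 from the rest, must sum to zero.
n − 1 = 0, so n = 1.

1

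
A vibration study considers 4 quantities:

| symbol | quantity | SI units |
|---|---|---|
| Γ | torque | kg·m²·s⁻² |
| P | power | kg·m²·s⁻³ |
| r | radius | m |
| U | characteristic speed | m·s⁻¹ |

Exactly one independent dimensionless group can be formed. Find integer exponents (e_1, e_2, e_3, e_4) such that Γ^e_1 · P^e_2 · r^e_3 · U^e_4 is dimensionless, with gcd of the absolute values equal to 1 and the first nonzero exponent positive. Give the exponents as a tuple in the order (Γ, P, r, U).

(1, -1, -1, 1)

M: e_1·(1) + e_2·(1) + e_3·(0) + e_4·(0) = 0
L: e_1·(2) + e_2·(2) + e_3·(1) + e_4·(1) = 0
T: e_1·(-2) + e_2·(-3) + e_3·(0) + e_4·(-1) = 0
Solving this homogeneous linear system for the smallest-integer solution (first nonzero entry positive) gives (1, -1, -1, 1).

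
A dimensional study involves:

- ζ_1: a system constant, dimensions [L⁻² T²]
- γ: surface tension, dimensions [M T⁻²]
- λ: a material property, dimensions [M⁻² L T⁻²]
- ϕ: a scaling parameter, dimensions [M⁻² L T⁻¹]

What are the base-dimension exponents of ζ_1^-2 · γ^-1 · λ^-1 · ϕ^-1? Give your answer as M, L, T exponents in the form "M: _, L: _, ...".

M: 3, L: 2, T: 1

Collect each base-dimension exponent across the product:
  M: −2·(0) − (1) − (-2) − (-2) = 3
  L: −2·(-2) − (0) − (1) − (1) = 2
  T: −2·(2) − (-2) − (-2) − (-1) = 1
So the dimensions are [M³ L² T].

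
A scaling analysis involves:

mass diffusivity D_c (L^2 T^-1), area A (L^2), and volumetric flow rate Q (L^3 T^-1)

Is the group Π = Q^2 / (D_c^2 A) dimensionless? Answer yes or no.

yes

Sum the exponent of each base dimension across the product:
  M: −2·[D_c]_M − [A]_M + 2·[Q]_M = −2·(0) − (0) + 2·(0) = 0
  L: −2·[D_c]_L − [A]_L + 2·[Q]_L = −2·(2) − (2) + 2·(3) = 0
  T: −2·[D_c]_T − [A]_T + 2·[Q]_T = −2·(-1) − (0) + 2·(-1) = 0
All base exponents vanish — dimensionless.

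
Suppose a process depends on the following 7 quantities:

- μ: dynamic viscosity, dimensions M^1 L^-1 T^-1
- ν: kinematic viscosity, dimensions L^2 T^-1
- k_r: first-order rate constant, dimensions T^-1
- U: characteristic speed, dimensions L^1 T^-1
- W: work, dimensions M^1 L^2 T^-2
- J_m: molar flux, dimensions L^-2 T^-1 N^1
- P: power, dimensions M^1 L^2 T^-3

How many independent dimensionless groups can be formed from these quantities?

There are 7 variables and 4 base dimensions (M, L, T, N).
The dimension matrix has rank 4.
Independent dimensionless groups: 7 − 4 = 3.

3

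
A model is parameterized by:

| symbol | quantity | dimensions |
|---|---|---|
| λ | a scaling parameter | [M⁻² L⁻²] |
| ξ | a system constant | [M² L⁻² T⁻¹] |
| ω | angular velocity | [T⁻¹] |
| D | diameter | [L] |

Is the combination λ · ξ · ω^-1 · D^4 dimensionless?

Sum the exponent of each base dimension across the product:
  M: [λ]_M + [ξ]_M − [ω]_M + 4·[D]_M = (-2) + (2) − (0) + 4·(0) = 0
  L: [λ]_L + [ξ]_L − [ω]_L + 4·[D]_L = (-2) + (-2) − (0) + 4·(1) = 0
  T: [λ]_T + [ξ]_T − [ω]_T + 4·[D]_T = (0) + (-1) − (-1) + 4·(0) = 0
All base exponents vanish — dimensionless.

yes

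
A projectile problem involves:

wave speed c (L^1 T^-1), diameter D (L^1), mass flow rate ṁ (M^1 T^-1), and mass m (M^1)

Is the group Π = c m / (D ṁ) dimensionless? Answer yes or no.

yes

Sum the exponent of each base dimension across the product:
  M: [c]_M − [D]_M − [ṁ]_M + [m]_M = (0) − (0) − (1) + (1) = 0
  L: [c]_L − [D]_L − [ṁ]_L + [m]_L = (1) − (1) − (0) + (0) = 0
  T: [c]_T − [D]_T − [ṁ]_T + [m]_T = (-1) − (0) − (-1) + (0) = 0
All base exponents vanish — dimensionless.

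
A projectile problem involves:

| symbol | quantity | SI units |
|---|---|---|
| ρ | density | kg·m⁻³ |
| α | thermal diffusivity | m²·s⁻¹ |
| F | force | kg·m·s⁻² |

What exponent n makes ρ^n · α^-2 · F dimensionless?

-1

Balance the M exponent: (1)·n from ρ, plus −2·(0) + (1) = 1 from the rest, must sum to zero.
n + 1 = 0, so n = -1.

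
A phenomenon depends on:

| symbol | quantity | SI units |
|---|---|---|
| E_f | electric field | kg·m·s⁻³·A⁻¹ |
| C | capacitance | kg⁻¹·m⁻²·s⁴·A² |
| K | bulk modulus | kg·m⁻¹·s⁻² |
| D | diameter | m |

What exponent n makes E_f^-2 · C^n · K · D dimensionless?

Balance the M exponent: (-1)·n from C, plus −2·(1) + (1) + (0) = -1 from the rest, must sum to zero.
−n − 1 = 0, so n = -1.

-1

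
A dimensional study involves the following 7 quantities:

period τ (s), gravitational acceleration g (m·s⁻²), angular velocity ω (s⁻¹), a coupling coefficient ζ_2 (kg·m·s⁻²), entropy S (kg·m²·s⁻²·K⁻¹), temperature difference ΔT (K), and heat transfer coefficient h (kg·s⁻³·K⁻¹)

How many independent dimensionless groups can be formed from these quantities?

3

There are 7 variables and 4 base dimensions (M, L, T, Θ).
The dimension matrix has rank 4.
Independent dimensionless groups: 7 − 4 = 3.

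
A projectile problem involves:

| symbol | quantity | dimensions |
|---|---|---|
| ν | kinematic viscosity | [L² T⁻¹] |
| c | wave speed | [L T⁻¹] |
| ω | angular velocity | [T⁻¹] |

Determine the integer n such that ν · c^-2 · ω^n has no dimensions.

1

Balance the T exponent: (-1)·n from ω, plus (-1) − 2·(-1) = 1 from the rest, must sum to zero.
−n + 1 = 0, so n = 1.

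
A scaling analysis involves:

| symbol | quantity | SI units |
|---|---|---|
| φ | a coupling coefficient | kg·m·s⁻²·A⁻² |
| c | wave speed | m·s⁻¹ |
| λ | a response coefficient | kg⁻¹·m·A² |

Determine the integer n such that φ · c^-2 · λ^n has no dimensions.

Balance the M exponent: (-1)·n from λ, plus (1) − 2·(0) = 1 from the rest, must sum to zero.
−n + 1 = 0, so n = 1.

1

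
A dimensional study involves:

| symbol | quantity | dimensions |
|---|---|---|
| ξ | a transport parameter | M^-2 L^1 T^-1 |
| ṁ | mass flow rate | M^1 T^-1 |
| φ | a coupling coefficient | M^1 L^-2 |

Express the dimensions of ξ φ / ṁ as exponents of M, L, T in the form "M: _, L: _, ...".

M: -2, L: -1, T: 0

Collect each base-dimension exponent across the product:
  M: (-2) − (1) + (1) = -2
  L: (1) − (0) + (-2) = -1
  T: (-1) − (-1) + (0) = 0
So the dimensions are [M⁻² L⁻¹].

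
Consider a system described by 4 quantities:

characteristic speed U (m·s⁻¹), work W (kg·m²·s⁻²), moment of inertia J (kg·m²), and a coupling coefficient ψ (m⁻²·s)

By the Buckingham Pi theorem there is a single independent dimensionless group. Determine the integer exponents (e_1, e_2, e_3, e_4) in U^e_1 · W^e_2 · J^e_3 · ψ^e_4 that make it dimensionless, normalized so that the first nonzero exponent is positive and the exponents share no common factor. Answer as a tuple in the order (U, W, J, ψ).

(4, -1, 1, 2)

M: e_1·(0) + e_2·(1) + e_3·(1) + e_4·(0) = 0
L: e_1·(1) + e_2·(2) + e_3·(2) + e_4·(-2) = 0
T: e_1·(-1) + e_2·(-2) + e_3·(0) + e_4·(1) = 0
Solving this homogeneous linear system for the smallest-integer solution (first nonzero entry positive) gives (4, -1, 1, 2).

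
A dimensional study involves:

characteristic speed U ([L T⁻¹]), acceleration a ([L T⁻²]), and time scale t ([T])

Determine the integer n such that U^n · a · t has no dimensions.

-1

Balance the L exponent: (1)·n from U, plus (1) + (0) = 1 from the rest, must sum to zero.
n + 1 = 0, so n = -1.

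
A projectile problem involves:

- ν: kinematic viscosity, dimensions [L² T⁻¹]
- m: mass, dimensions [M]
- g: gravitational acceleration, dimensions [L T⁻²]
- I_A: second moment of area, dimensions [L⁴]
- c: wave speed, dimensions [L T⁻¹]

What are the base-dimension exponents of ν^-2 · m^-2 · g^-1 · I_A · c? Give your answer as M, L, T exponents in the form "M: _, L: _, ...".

Collect each base-dimension exponent across the product:
  M: −2·(0) − 2·(1) − (0) + (0) + (0) = -2
  L: −2·(2) − 2·(0) − (1) + (4) + (1) = 0
  T: −2·(-1) − 2·(0) − (-2) + (0) + (-1) = 3
So the dimensions are [M⁻² T³].

M: -2, L: 0, T: 3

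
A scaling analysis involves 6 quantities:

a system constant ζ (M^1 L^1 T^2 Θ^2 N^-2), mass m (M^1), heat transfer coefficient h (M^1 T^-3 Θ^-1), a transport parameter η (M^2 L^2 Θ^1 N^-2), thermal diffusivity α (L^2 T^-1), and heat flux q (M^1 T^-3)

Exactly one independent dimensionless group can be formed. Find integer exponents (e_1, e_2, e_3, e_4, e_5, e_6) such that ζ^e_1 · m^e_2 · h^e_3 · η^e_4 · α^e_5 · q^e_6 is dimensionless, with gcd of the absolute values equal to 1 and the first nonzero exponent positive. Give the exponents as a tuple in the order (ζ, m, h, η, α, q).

(2, 1, 2, -2, 1, -1)

M: e_1·(1) + e_2·(1) + e_3·(1) + e_4·(2) + e_5·(0) + e_6·(1) = 0
L: e_1·(1) + e_2·(0) + e_3·(0) + e_4·(2) + e_5·(2) + e_6·(0) = 0
T: e_1·(2) + e_2·(0) + e_3·(-3) + e_4·(0) + e_5·(-1) + e_6·(-3) = 0
Θ: e_1·(2) + e_2·(0) + e_3·(-1) + e_4·(1) + e_5·(0) + e_6·(0) = 0
N: e_1·(-2) + e_2·(0) + e_3·(0) + e_4·(-2) + e_5·(0) + e_6·(0) = 0
Solving this homogeneous linear system for the smallest-integer solution (first nonzero entry positive) gives (2, 1, 2, -2, 1, -1).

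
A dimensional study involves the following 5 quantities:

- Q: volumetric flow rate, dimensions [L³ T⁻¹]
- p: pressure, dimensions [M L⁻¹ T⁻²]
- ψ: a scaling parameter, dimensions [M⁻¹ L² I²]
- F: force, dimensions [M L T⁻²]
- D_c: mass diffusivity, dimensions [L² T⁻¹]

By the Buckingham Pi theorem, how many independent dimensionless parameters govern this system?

1

There are 5 variables and 4 base dimensions (M, L, T, I).
The dimension matrix has rank 4.
Independent dimensionless groups: 5 − 4 = 1.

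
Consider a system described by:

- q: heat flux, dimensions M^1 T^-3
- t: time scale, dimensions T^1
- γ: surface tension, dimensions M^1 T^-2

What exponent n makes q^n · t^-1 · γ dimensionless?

Balance the M exponent: (1)·n from q, plus −(0) + (1) = 1 from the rest, must sum to zero.
n + 1 = 0, so n = -1.

-1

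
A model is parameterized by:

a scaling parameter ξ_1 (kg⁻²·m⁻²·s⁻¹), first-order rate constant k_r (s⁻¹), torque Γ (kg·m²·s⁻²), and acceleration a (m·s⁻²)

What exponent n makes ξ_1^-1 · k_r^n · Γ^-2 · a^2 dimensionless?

Balance the T exponent: (-1)·n from k_r, plus −(-1) − 2·(-2) + 2·(-2) = 1 from the rest, must sum to zero.
−n + 1 = 0, so n = 1.

1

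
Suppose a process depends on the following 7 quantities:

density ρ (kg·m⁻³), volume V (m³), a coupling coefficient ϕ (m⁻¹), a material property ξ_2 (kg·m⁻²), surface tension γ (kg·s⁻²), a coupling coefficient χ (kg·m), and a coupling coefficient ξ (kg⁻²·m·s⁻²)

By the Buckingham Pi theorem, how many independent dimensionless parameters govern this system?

4

There are 7 variables and 3 base dimensions (M, L, T).
The dimension matrix has rank 3.
Independent dimensionless groups: 7 − 3 = 4.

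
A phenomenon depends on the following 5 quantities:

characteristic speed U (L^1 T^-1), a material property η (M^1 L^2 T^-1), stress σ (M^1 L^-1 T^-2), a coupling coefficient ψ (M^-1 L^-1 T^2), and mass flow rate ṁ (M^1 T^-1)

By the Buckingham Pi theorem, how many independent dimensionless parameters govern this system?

There are 5 variables and 3 base dimensions (M, L, T).
The dimension matrix has rank 3.
Independent dimensionless groups: 5 − 3 = 2.

2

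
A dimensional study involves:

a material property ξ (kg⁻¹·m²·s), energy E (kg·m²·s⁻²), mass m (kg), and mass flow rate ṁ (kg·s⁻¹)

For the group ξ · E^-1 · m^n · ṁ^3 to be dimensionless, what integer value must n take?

-1

Balance the M exponent: (1)·n from m, plus (-1) − (1) + 3·(1) = 1 from the rest, must sum to zero.
n + 1 = 0, so n = -1.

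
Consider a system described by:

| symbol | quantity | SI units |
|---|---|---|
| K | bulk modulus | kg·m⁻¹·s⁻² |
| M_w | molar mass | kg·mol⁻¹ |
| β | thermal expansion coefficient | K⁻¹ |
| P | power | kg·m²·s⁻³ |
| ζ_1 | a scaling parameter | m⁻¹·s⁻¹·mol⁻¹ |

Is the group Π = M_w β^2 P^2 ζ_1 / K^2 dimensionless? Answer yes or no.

Sum the exponent of each base dimension across the product:
  M: −2·[K]_M + [M_w]_M + 2·[β]_M + 2·[P]_M + [ζ_1]_M = −2·(1) + (1) + 2·(0) + 2·(1) + (0) = 1
  L: −2·[K]_L + [M_w]_L + 2·[β]_L + 2·[P]_L + [ζ_1]_L = −2·(-1) + (0) + 2·(0) + 2·(2) + (-1) = 5
  T: −2·[K]_T + [M_w]_T + 2·[β]_T + 2·[P]_T + [ζ_1]_T = −2·(-2) + (0) + 2·(0) + 2·(-3) + (-1) = -3
  Θ: −2·[K]_Θ + [M_w]_Θ + 2·[β]_Θ + 2·[P]_Θ + [ζ_1]_Θ = −2·(0) + (0) + 2·(-1) + 2·(0) + (0) = -2
  N: −2·[K]_N + [M_w]_N + 2·[β]_N + 2·[P]_N + [ζ_1]_N = −2·(0) + (-1) + 2·(0) + 2·(0) + (-1) = -2
Net dimensions [M L⁵ T⁻³ Θ⁻² N⁻²] ≠ [1] — not dimensionless.

no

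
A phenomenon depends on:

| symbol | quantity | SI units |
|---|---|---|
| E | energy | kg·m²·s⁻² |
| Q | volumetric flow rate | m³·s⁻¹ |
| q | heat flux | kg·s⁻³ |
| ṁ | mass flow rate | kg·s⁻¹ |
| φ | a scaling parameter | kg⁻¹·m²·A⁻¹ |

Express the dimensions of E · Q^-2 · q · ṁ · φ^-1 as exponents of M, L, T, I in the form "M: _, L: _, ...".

M: 4, L: -6, T: -4, I: 1

Collect each base-dimension exponent across the product:
  M: (1) − 2·(0) + (1) + (1) − (-1) = 4
  L: (2) − 2·(3) + (0) + (0) − (2) = -6
  T: (-2) − 2·(-1) + (-3) + (-1) − (0) = -4
  I: (0) − 2·(0) + (0) + (0) − (-1) = 1
So the dimensions are [M⁴ L⁻⁶ T⁻⁴ I].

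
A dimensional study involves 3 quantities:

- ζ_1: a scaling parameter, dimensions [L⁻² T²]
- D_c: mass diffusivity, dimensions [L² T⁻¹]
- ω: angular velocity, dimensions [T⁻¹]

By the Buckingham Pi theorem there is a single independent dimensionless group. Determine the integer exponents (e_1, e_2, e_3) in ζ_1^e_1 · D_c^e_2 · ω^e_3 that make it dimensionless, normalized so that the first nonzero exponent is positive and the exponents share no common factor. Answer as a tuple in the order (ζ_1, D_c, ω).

(1, 1, 1)

L: e_1·(-2) + e_2·(2) + e_3·(0) = 0
T: e_1·(2) + e_2·(-1) + e_3·(-1) = 0
Solving this homogeneous linear system for the smallest-integer solution (first nonzero entry positive) gives (1, 1, 1).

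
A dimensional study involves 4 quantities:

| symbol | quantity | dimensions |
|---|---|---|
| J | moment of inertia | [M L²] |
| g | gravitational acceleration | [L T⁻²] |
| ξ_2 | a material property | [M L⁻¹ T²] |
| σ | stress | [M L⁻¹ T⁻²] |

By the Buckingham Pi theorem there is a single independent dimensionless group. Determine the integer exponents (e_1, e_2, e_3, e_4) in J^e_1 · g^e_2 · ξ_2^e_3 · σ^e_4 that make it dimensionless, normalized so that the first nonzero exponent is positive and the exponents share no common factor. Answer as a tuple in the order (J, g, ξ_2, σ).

(1, -3, -2, 1)

M: e_1·(1) + e_2·(0) + e_3·(1) + e_4·(1) = 0
L: e_1·(2) + e_2·(1) + e_3·(-1) + e_4·(-1) = 0
T: e_1·(0) + e_2·(-2) + e_3·(2) + e_4·(-2) = 0
Solving this homogeneous linear system for the smallest-integer solution (first nonzero entry positive) gives (1, -3, -2, 1).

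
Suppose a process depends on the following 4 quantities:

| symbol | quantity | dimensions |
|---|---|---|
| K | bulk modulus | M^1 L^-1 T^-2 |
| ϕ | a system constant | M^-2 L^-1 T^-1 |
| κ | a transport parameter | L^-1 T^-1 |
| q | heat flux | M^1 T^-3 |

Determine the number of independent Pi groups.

There are 4 variables and 3 base dimensions (M, L, T).
The dimension matrix has rank 3.
Independent dimensionless groups: 4 − 3 = 1.

1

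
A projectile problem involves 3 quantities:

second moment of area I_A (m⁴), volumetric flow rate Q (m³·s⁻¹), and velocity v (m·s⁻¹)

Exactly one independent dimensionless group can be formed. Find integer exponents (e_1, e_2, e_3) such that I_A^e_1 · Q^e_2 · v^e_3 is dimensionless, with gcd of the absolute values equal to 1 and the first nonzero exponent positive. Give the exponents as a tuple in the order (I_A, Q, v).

L: e_1·(4) + e_2·(3) + e_3·(1) = 0
T: e_1·(0) + e_2·(-1) + e_3·(-1) = 0
Solving this homogeneous linear system for the smallest-integer solution (first nonzero entry positive) gives (1, -2, 2).

(1, -2, 2)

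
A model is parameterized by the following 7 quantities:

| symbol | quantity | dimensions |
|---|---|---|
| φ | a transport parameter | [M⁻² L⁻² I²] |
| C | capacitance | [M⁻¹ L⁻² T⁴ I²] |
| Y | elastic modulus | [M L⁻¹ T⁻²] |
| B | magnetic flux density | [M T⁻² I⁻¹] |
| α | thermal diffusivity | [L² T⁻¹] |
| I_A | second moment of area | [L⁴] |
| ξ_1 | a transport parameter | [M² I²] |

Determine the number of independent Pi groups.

3

There are 7 variables and 4 base dimensions (M, L, T, I).
The dimension matrix has rank 4.
Independent dimensionless groups: 7 − 4 = 3.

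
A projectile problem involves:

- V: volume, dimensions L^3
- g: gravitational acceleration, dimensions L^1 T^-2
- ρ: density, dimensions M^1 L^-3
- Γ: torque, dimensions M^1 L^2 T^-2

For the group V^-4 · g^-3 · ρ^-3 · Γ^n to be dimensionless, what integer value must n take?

3

Balance the M exponent: (1)·n from Γ, plus −4·(0) − 3·(0) − 3·(1) = -3 from the rest, must sum to zero.
n − 3 = 0, so n = 3.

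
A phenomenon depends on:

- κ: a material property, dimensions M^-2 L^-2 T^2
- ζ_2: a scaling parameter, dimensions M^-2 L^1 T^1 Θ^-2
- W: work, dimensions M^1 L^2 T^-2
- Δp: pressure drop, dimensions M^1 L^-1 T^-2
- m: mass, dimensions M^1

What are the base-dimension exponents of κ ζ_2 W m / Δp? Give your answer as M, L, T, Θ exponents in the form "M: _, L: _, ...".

M: -3, L: 2, T: 3, Θ: -2

Collect each base-dimension exponent across the product:
  M: (-2) + (-2) + (1) − (1) + (1) = -3
  L: (-2) + (1) + (2) − (-1) + (0) = 2
  T: (2) + (1) + (-2) − (-2) + (0) = 3
  Θ: (0) + (-2) + (0) − (0) + (0) = -2
So the dimensions are [M⁻³ L² T³ Θ⁻²].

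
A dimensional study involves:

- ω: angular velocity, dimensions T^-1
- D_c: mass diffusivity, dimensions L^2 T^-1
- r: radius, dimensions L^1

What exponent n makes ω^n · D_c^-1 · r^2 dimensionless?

1

Balance the T exponent: (-1)·n from ω, plus −(-1) + 2·(0) = 1 from the rest, must sum to zero.
−n + 1 = 0, so n = 1.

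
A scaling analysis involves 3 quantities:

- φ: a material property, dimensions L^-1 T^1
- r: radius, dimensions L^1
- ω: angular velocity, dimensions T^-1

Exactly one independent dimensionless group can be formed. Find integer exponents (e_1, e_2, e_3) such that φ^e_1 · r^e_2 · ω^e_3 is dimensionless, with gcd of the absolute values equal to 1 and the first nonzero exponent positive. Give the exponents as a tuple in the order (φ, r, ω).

(1, 1, 1)

L: e_1·(-1) + e_2·(1) + e_3·(0) = 0
T: e_1·(1) + e_2·(0) + e_3·(-1) = 0
Solving this homogeneous linear system for the smallest-integer solution (first nonzero entry positive) gives (1, 1, 1).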